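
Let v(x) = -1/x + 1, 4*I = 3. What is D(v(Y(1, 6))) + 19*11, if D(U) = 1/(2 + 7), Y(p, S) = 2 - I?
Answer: 1882/9 ≈ 209.11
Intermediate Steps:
I = ¾ (I = (¼)*3 = ¾ ≈ 0.75000)
Y(p, S) = 5/4 (Y(p, S) = 2 - 1*¾ = 2 - ¾ = 5/4)
v(x) = 1 - 1/x
D(U) = ⅑ (D(U) = 1/9 = ⅑)
D(v(Y(1, 6))) + 19*11 = ⅑ + 19*11 = ⅑ + 209 = 1882/9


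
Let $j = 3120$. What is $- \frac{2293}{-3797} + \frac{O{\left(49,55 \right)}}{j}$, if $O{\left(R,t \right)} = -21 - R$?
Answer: $\frac{688837}{1184664} \approx 0.58146$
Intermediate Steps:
$- \frac{2293}{-3797} + \frac{O{\left(49,55 \right)}}{j} = - \frac{2293}{-3797} + \frac{-21 - 49}{3120} = \left(-2293\right) \left(- \frac{1}{3797}\right) + \left(-21 - 49\right) \frac{1}{3120} = \frac{2293}{3797} - \frac{7}{312} = \frac{688837}{1184664}$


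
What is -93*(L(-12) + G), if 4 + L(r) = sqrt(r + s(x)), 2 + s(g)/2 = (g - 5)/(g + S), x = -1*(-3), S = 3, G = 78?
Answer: -6882 - 155*I*sqrt(6) ≈ -6882.0 - 379.67*I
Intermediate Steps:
x = 3
s(g) = -4 + 2*(-5 + g)/(3 + g) (s(g) = -4 + 2*((g - 5)/(g + 3)) = -4 + 2*((-5 + g)/(3 + g)) = -4 + 2*(-5 + g)/(3 + g))
L(r) = -4 + sqrt(-14/3 + r) (L(r) = -4 + sqrt(r + 2*(-11 - 1*3)/(3 + 3)) = -4 + sqrt(r + 2*(-11 - 3)/6) = -4 + sqrt(r + 2*(1/6)*(-14)) = -4 + sqrt(r - 14/3) = -4 + sqrt(-14/3 + r))
-93*(L(-12) + G) = -93*((-4 + sqrt(-42 + 9*(-12))/3) + 78) = -93*((-4 + sqrt(-42 - 108)/3) + 78) = -93*((-4 + sqrt(-150)/3) + 78) = -93*((-4 + (5*I*sqrt(6))/3) + 78) = -93*((-4 + 5*I*sqrt(6)/3) + 78) = -93*(74 + 5*I*sqrt(6)/3) = -6882 - 155*I*sqrt(6)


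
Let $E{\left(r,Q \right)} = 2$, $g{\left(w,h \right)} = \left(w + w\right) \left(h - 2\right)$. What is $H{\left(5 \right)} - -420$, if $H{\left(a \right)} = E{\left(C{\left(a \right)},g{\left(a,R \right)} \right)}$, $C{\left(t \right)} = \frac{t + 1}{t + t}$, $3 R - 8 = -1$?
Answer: $422$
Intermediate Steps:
$R = \frac{7}{3}$ ($R = \frac{8}{3} + \frac{1}{3} \left(-1\right) = \frac{8}{3} - \frac{1}{3} = \frac{7}{3} \approx 2.3333$)
$g{\left(w,h \right)} = 2 w \left(-2 + h\right)$
$C{\left(t \right)} = \frac{1 + t}{2 t}$
$H{\left(a \right)} = 2$
$H{\left(5 \right)} - -420 = 2 - -420 = 2 + 420 = 422$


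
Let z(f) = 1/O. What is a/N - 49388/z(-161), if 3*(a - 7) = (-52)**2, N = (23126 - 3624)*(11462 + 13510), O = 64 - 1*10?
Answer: -3896448427373339/1461011832 ≈ -2.6670e+6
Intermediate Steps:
O = 54 (O = 64 - 10 = 54)
z(f) = 1/54
N = 487003944 (N = 19502*24972 = 487003944)
a = 2725/3 (a = 7 + (1/3)*(-52)**2 = 7 + (1/3)*2704 = 7 + 2704/3 = 2725/3 ≈ 908.33)
a/N - 49388/z(-161) = (2725/3)/487003944 - 49388/1/54 = (2725/3)*(1/487003944) - 49388*54 = 2725/1461011832 - 2666952 = -3896448427373339/1461011832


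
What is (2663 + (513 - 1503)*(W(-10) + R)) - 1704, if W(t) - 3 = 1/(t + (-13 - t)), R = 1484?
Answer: -19124233/13 ≈ -1.4711e+6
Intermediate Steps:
W(t) = 38/13 (W(t) = 3 + 1/(t + (-13 - t)) = 3 + 1/(-13) = 3 - 1/13 = 38/13)
(2663 + (513 - 1503)*(W(-10) + R)) - 1704 = (2663 + (513 - 1503)*(38/13 + 1484)) - 1704 = (2663 - 990*19330/13) - 1704 = (2663 - 19136700/13) - 1704 = -19102081/13 - 1704 = -19124233/13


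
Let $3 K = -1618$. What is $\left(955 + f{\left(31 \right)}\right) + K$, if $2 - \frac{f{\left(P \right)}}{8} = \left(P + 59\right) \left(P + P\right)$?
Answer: $- \frac{132625}{3} \approx -44208.0$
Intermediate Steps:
$f{\left(P \right)} = 16 - 16 P \left(59 + P\right)$ ($f{\left(P \right)} = 16 - 8 \left(P + 59\right) \left(P + P\right) = 16 - 8 \left(59 + P\right) 2 P = 16 - 8 \cdot 2 P \left(59 + P\right) = 16 - 16 P \left(59 + P\right)$)
$K = - \frac{1618}{3}$ ($K = \frac{1}{3} \left(-1618\right) = - \frac{1618}{3} \approx -539.33$)
$\left(955 + f{\left(31 \right)}\right) + K = \left(955 - \left(29248 + 15376\right)\right) - \frac{1618}{3} = \left(955 - 44624\right) - \frac{1618}{3} = -43669 - \frac{1618}{3} = - \frac{132625}{3}$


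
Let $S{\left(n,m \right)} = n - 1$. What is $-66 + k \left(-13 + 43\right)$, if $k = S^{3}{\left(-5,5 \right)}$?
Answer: $-6546$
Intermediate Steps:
$S{\left(n,m \right)} = -1 + n$
$k = -216$ ($k = \left(-1 - 5\right)^{3} = \left(-6\right)^{3} = -216$)
$-66 + k \left(-13 + 43\right) = -66 - 216 \left(-13 + 43\right) = -66 - 6480 = -6546$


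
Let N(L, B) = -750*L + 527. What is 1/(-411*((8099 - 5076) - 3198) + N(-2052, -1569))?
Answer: 1/1611452 ≈ 6.2056e-7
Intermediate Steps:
N(L, B) = 527 - 750*L
1/(-411*((8099 - 5076) - 3198) + N(-2052, -1569)) = 1/(-411*((8099 - 5076) - 3198) + (527 - 750*(-2052))) = 1/(-411*(3023 - 3198) + (527 + 1539000)) = 1/(-411*(-175) + 1539527) = 1/(71925 + 1539527) = 1/1611452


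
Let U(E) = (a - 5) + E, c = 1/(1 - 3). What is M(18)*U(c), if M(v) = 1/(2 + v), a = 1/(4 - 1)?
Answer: -31/120 ≈ -0.25833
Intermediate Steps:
c = -½ (c = 1/(-2) = -½ ≈ -0.50000)
a = ⅓ (a = 1/3 = ⅓ ≈ 0.33333)
U(E) = -14/3 + E (U(E) = (⅓ - 5) + E = -14/3 + E)
M(18)*U(c) = (-14/3 - ½)/(2 + 18) = -31/6/20 = (1/20)*(-31/6) = -31/120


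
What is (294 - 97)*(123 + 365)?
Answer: 96136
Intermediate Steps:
(294 - 97)*(123 + 365) = 197*488 = 96136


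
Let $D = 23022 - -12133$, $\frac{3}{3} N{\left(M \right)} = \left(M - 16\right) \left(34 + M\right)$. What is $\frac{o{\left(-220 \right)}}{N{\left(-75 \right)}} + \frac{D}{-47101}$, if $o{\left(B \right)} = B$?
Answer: $- \frac{141525525}{175733831} \approx -0.80534$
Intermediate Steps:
$N{\left(M \right)} = \left(-16 + M\right) \left(34 + M\right)$ ($N{\left(M \right)} = \left(M - 16\right) \left(34 + M\right) = \left(-16 + M\right) \left(34 + M\right)$)
$D = 35155$ ($D = 23022 + 12133 = 35155$)
$\frac{o{\left(-220 \right)}}{N{\left(-75 \right)}} + \frac{D}{-47101} = - \frac{220}{-544 + \left(-75\right)^{2} + 18 \left(-75\right)} + \frac{35155}{-47101} = - \frac{220}{-544 + 5625 - 1350} + 35155 \left(- \frac{1}{47101}\right) = - \frac{220}{3731} - \frac{35155}{47101} = - \frac{141525525}{175733831}$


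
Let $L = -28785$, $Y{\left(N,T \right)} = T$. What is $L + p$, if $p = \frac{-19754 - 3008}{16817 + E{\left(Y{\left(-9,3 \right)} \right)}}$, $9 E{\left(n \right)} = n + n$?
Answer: $- \frac{1452357891}{50453} \approx -28786.0$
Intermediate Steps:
$E{\left(n \right)} = \frac{2 n}{9}$ ($E{\left(n \right)} = \frac{n + n}{9} = \frac{2 n}{9}$)
$p = - \frac{68286}{50453}$ ($p = \frac{-19754 - 3008}{16817 + \frac{2}{9} \cdot 3} = - \frac{22762}{16817 + \frac{2}{3}} = - \frac{22762}{\frac{50453}{3}} = \left(-22762\right) \frac{3}{50453} = - \frac{68286}{50453} \approx -1.3535$)
$L + p = -28785 - \frac{68286}{50453} = - \frac{1452357891}{50453}$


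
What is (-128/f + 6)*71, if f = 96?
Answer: 994/3 ≈ 331.33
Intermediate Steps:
(-128/f + 6)*71 = (-128/96 + 6)*71 = (-128*1/96 + 6)*71 = (-4/3 + 6)*71 = (14/3)*71 = 994/3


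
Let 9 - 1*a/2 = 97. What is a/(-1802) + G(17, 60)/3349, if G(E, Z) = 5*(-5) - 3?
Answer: 15852/177497 ≈ 0.089309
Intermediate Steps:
a = -176 (a = 18 - 2*97 = 18 - 194 = -176)
G(E, Z) = -28 (G(E, Z) = -25 - 3 = -28)
a/(-1802) + G(17, 60)/3349 = -176/(-1802) - 28/3349 = -176*(-1/1802) - 28*1/3349 = 88/901 - 28/3349 = 15852/177497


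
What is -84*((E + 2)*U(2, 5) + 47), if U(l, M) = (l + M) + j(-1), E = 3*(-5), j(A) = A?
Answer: 2604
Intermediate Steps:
E = -15
U(l, M) = -1 + M + l (U(l, M) = (l + M) - 1 = (M + l) - 1 = -1 + M + l)
-84*((E + 2)*U(2, 5) + 47) = -84*((-15 + 2)*(-1 + 5 + 2) + 47) = -84*(-13*6 + 47) = -84*(-78 + 47) = -84*(-31) = 2604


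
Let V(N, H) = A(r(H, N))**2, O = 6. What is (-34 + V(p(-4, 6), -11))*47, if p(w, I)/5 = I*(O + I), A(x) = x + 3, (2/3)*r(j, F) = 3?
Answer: 4183/4 ≈ 1045.8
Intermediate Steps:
r(j, F) = 9/2 (r(j, F) = (3/2)*3 = 9/2)
A(x) = 3 + x
p(w, I) = 5*I*(6 + I) (p(w, I) = 5*(I*(6 + I)) = 5*I*(6 + I))
V(N, H) = 225/4 (V(N, H) = (3 + 9/2)**2 = (15/2)**2 = 225/4)
(-34 + V(p(-4, 6), -11))*47 = (-34 + 225/4)*47 = (89/4)*47 = 4183/4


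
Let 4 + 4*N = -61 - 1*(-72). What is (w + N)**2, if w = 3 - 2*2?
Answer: 9/16 ≈ 0.56250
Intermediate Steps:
N = 7/4 (N = -1 + (-61 - 1*(-72))/4 = -1 + (-61 + 72)/4 = -1 + (1/4)*11 = -1 + 11/4 = 7/4 ≈ 1.7500)
w = -1 (w = 3 - 4 = -1)
(w + N)**2 = (-1 + 7/4)**2 = (3/4)**2 = 9/16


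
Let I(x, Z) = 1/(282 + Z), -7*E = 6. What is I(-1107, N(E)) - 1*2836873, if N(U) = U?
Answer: -5582966057/1968 ≈ -2.8369e+6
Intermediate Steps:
E = -6/7 (E = -⅐*6 = -6/7 ≈ -0.85714)
I(-1107, N(E)) - 1*2836873 = 1/(282 - 6/7) - 1*2836873 = 1/(1968/7) - 2836873 = 7/1968 - 2836873 = -5582966057/1968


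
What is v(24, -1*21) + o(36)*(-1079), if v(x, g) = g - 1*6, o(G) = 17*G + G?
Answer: -699219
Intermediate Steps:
o(G) = 18*G
v(x, g) = -6 + g (v(x, g) = g - 6 = -6 + g)
v(24, -1*21) + o(36)*(-1079) = (-6 - 1*21) + (18*36)*(-1079) = (-6 - 21) + 648*(-1079) = -27 - 699192 = -699219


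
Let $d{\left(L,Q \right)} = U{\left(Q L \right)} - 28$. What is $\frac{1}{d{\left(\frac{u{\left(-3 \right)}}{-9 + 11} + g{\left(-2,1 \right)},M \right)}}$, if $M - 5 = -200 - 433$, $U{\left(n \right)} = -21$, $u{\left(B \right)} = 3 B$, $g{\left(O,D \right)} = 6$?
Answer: $- \frac{1}{49} \approx -0.020408$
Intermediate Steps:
$M = -628$ ($M = 5 - 633 = -628$)
$d{\left(L,Q \right)} = -49$ ($d{\left(L,Q \right)} = -21 - 28 = -49$)
$\frac{1}{d{\left(\frac{u{\left(-3 \right)}}{-9 + 11} + g{\left(-2,1 \right)},M \right)}} = \frac{1}{-49} = - \frac{1}{49}$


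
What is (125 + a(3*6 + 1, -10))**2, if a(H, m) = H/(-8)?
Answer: 962361/64 ≈ 15037.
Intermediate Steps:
a(H, m) = -H/8 (a(H, m) = H*(-1/8) = -H/8)
(125 + a(3*6 + 1, -10))**2 = (125 - (3*6 + 1)/8)**2 = (125 - (18 + 1)/8)**2 = (125 - 1/8*19)**2 = (125 - 19/8)**2 = (981/8)**2 = 962361/64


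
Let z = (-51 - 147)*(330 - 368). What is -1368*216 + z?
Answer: -287964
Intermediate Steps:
z = 7524 (z = -198*(-38) = 7524)
-1368*216 + z = -1368*216 + 7524 = -295488 + 7524 = -287964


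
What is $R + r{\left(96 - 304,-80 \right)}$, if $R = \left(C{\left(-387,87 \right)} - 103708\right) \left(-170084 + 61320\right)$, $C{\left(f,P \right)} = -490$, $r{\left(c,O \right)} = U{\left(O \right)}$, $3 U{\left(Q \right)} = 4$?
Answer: $\frac{33998973820}{3} \approx 1.1333 \cdot 10^{10}$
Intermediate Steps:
$U{\left(Q \right)} = \frac{4}{3}$ ($U{\left(Q \right)} = \frac{1}{3} \cdot 4 = \frac{4}{3}$)
$r{\left(c,O \right)} = \frac{4}{3}$
$R = 11332991272$ ($R = \left(-490 - 103708\right) \left(-170084 + 61320\right) = \left(-104198\right) \left(-108764\right) = 11332991272$)
$R + r{\left(96 - 304,-80 \right)} = 11332991272 + \frac{4}{3} = \frac{33998973820}{3}$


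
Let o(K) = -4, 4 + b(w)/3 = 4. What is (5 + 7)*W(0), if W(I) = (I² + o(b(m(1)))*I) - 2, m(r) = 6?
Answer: -24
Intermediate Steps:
b(w) = 0 (b(w) = -12 + 3*4 = -12 + 12 = 0)
W(I) = -2 + I² - 4*I (W(I) = (I² - 4*I) - 2 = -2 + I² - 4*I)
(5 + 7)*W(0) = (5 + 7)*(-2 + 0² - 4*0) = 12*(-2 + 0 + 0) = 12*(-2) = -24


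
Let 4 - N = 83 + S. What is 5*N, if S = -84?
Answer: 25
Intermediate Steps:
N = 5 (N = 4 - (83 - 84) = 4 - 1*(-1) = 4 + 1 = 5)
5*N = 5*5 = 25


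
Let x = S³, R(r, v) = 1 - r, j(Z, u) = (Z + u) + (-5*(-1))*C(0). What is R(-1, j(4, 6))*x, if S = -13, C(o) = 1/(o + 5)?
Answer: -4394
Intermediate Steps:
C(o) = 1/(5 + o)
j(Z, u) = 1 + Z + u (j(Z, u) = (Z + u) + (-5*(-1))/(5 + 0) = (Z + u) + 5/5 = (Z + u) + 5*(⅕) = (Z + u) + 1 = 1 + Z + u)
x = -2197 (x = (-13)³ = -2197)
R(-1, j(4, 6))*x = (1 - 1*(-1))*(-2197) = (1 + 1)*(-2197) = 2*(-2197) = -4394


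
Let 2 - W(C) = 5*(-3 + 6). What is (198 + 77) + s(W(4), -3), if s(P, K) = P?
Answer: 262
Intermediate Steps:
W(C) = -13 (W(C) = 2 - 5*(-3 + 6) = 2 - 5*3 = 2 - 1*15 = 2 - 15 = -13)
(198 + 77) + s(W(4), -3) = (198 + 77) - 13 = 275 - 13 = 262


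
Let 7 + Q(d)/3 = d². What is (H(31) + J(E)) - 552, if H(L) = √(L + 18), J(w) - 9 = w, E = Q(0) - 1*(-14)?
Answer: -543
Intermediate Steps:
Q(d) = -21 + 3*d²
E = -7 (E = (-21 + 3*0²) - 1*(-14) = (-21 + 3*0) + 14 = (-21 + 0) + 14 = -21 + 14 = -7)
J(w) = 9 + w
H(L) = √(18 + L)
(H(31) + J(E)) - 552 = (√(18 + 31) + (9 - 7)) - 552 = (√49 + 2) - 552 = (7 + 2) - 552 = 9 - 552 = -543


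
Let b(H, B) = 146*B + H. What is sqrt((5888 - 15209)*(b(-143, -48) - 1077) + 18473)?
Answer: sqrt(76711661) ≈ 8758.5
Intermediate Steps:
b(H, B) = H + 146*B
sqrt((5888 - 15209)*(b(-143, -48) - 1077) + 18473) = sqrt((5888 - 15209)*((-143 + 146*(-48)) - 1077) + 18473) = sqrt(-9321*((-143 - 7008) - 1077) + 18473) = sqrt(-9321*(-7151 - 1077) + 18473) = sqrt(-9321*(-8228) + 18473) = sqrt(76693188 + 18473) = sqrt(76711661)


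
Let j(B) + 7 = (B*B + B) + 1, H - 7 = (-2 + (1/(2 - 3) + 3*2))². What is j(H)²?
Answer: 70756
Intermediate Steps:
H = 16 (H = 7 + (-2 + (1/(2 - 3) + 3*2))² = 7 + (-2 + (1/(-1) + 6))² = 7 + (-2 + (-1 + 6))² = 7 + (-2 + 5)² = 7 + 3² = 7 + 9 = 16)
j(B) = -6 + B + B² (j(B) = -7 + ((B*B + B) + 1) = -7 + ((B² + B) + 1) = -7 + ((B + B²) + 1) = -7 + (1 + B + B²) = -6 + B + B²)
j(H)² = (-6 + 16 + 16²)² = (-6 + 16 + 256)² = 266² = 70756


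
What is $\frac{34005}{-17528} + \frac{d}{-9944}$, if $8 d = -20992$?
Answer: $- \frac{36519031}{21787304} \approx -1.6762$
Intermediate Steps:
$d = -2624$ ($d = \frac{1}{8} \left(-20992\right) = -2624$)
$\frac{34005}{-17528} + \frac{d}{-9944} = \frac{34005}{-17528} - \frac{2624}{-9944} = 34005 \left(- \frac{1}{17528}\right) - - \frac{328}{1243} = - \frac{34005}{17528} + \frac{328}{1243} = - \frac{36519031}{21787304}$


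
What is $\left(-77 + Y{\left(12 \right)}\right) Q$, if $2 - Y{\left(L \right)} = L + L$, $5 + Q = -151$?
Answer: $15444$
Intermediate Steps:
$Q = -156$ ($Q = -5 - 151 = -156$)
$Y{\left(L \right)} = 2 - 2 L$ ($Y{\left(L \right)} = 2 - \left(L + L\right) = 2 - 2 L$)
$\left(-77 + Y{\left(12 \right)}\right) Q = \left(-77 + \left(2 - 24\right)\right) \left(-156\right) = \left(-77 - 22\right) \left(-156\right) = \left(-99\right) \left(-156\right) = 15444$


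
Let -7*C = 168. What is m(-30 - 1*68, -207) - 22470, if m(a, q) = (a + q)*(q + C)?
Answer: 47985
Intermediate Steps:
C = -24 (C = -⅐*168 = -24)
m(a, q) = (-24 + q)*(a + q) (m(a, q) = (a + q)*(q - 24) = (a + q)*(-24 + q) = (-24 + q)*(a + q))
m(-30 - 1*68, -207) - 22470 = ((-207)² - 24*(-30 - 1*68) - 24*(-207) + (-30 - 1*68)*(-207)) - 22470 = (42849 - 24*(-30 - 68) + 4968 + (-30 - 68)*(-207)) - 22470 = (42849 - 24*(-98) + 4968 - 98*(-207)) - 22470 = (42849 + 2352 + 4968 + 20286) - 22470 = 70455 - 22470 = 47985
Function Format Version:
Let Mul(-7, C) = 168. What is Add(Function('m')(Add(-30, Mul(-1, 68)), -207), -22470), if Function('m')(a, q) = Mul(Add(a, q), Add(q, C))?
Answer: 47985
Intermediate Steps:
C = -24 (C = Mul(Rational(-1, 7), 168) = -24)
Function('m')(a, q) = Mul(Add(-24, q), Add(a, q)) (Function('m')(a, q) = Mul(Add(a, q), Add(q, -24)) = Mul(Add(a, q), Add(-24, q)) = Mul(Add(-24, q), Add(a, q)))
Add(Function('m')(Add(-30, Mul(-1, 68)), -207), -22470) = Add(Add(Pow(-207, 2), Mul(-24, Add(-30, Mul(-1, 68))), Mul(-24, -207), Mul(Add(-30, Mul(-1, 68)), -207)), -22470) = Add(Add(42849, Mul(-24, Add(-30, -68)), 4968, Mul(Add(-30, -68), -207)), -22470) = Add(Add(42849, Mul(-24, -98), 4968, Mul(-98, -207)), -22470) = Add(Add(42849, 2352, 4968, 20286), -22470) = Add(70455, -22470) = 47985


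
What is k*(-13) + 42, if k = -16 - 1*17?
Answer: 471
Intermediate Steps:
k = -33 (k = -16 - 17 = -33)
k*(-13) + 42 = -33*(-13) + 42 = 429 + 42 = 471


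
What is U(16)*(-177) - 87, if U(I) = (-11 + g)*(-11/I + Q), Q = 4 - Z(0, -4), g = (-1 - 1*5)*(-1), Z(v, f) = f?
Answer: 102153/16 ≈ 6384.6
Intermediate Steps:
g = 6 (g = (-1 - 5)*(-1) = -6*(-1) = 6)
Q = 8 (Q = 4 - 1*(-4) = 4 + 4 = 8)
U(I) = -40 + 55/I (U(I) = (-11 + 6)*(-11/I + 8) = -5*(8 - 11/I) = -40 + 55/I)
U(16)*(-177) - 87 = (-40 + 55/16)*(-177) - 87 = -585/16*(-177) - 87 = 103545/16 - 87 = 102153/16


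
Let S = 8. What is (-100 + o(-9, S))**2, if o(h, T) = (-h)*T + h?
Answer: 1369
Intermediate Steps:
o(h, T) = h - T*h (o(h, T) = -T*h + h = h - T*h)
(-100 + o(-9, S))**2 = (-100 - 9*(1 - 1*8))**2 = (-100 - 9*(1 - 8))**2 = (-100 - 9*(-7))**2 = (-100 + 63)**2 = (-37)**2 = 1369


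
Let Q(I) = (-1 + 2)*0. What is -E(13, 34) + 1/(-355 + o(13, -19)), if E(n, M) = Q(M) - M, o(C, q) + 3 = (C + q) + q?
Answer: 13021/383 ≈ 33.997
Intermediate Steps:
o(C, q) = -3 + C + 2*q (o(C, q) = -3 + ((C + q) + q) = -3 + (C + 2*q) = -3 + C + 2*q)
Q(I) = 0 (Q(I) = 1*0 = 0)
E(n, M) = -M (E(n, M) = 0 - M = -M)
-E(13, 34) + 1/(-355 + o(13, -19)) = -(-1)*34 + 1/(-355 + (-3 + 13 + 2*(-19))) = -1*(-34) + 1/(-355 + (-3 + 13 - 38)) = 34 + 1/(-355 - 28) = 34 + 1/(-383) = 34 - 1/383 = 13021/383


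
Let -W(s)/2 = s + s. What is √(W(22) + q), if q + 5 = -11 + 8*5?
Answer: 8*I ≈ 8.0*I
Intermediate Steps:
W(s) = -4*s (W(s) = -2*(s + s) = -4*s)
q = 24 (q = -5 + (-11 + 8*5) = -5 + (-11 + 40) = -5 + 29 = 24)
√(W(22) + q) = √(-4*22 + 24) = √(-88 + 24) = √(-64) = 8*I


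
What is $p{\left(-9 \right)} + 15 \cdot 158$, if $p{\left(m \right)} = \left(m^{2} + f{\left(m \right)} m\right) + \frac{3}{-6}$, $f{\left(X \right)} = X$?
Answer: $\frac{5063}{2} \approx 2531.5$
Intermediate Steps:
$p{\left(m \right)} = - \frac{1}{2} + 2 m^{2}$ ($p{\left(m \right)} = \left(m^{2} + m m\right) + \frac{3}{-6} = \left(m^{2} + m^{2}\right) + 3 \left(- \frac{1}{6}\right) = 2 m^{2} - \frac{1}{2} = - \frac{1}{2} + 2 m^{2}$)
$p{\left(-9 \right)} + 15 \cdot 158 = \left(- \frac{1}{2} + 2 \left(-9\right)^{2}\right) + 15 \cdot 158 = \left(- \frac{1}{2} + 2 \cdot 81\right) + 2370 = \left(- \frac{1}{2} + 162\right) + 2370 = \frac{323}{2} + 2370 = \frac{5063}{2}$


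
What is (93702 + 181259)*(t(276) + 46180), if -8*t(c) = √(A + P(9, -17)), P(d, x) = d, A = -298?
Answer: 12697698980 - 4674337*I/8 ≈ 1.2698e+10 - 5.8429e+5*I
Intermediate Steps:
t(c) = -17*I/8 (t(c) = -√(-298 + 9)/8 = -17*I/8)
(93702 + 181259)*(t(276) + 46180) = (93702 + 181259)*(-17*I/8 + 46180) = 274961*(46180 - 17*I/8) = 12697698980 - 4674337*I/8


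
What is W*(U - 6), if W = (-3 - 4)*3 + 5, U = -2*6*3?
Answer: 672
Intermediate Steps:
U = -36 (U = -12*3 = -36)
W = -16 (W = -7*3 + 5 = -21 + 5 = -16)
W*(U - 6) = -16*(-36 - 6) = -16*(-42) = 672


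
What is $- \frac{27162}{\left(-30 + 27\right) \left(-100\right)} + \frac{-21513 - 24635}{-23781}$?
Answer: $- \frac{105349187}{1189050} \approx -88.599$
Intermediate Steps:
$- \frac{27162}{\left(-30 + 27\right) \left(-100\right)} + \frac{-21513 - 24635}{-23781} = - \frac{27162}{\left(-3\right) \left(-100\right)} + \left(-21513 - 24635\right) \left(- \frac{1}{23781}\right) = - \frac{27162}{300} - - \frac{46148}{23781} = \left(-27162\right) \frac{1}{300} + \frac{46148}{23781} = - \frac{4527}{50} + \frac{46148}{23781} = - \frac{105349187}{1189050}$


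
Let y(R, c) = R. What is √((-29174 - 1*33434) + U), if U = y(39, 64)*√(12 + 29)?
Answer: √(-62608 + 39*√41) ≈ 249.72*I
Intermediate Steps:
U = 39*√41 (U = 39*√(12 + 29) = 39*√41 ≈ 249.72)
√((-29174 - 1*33434) + U) = √((-29174 - 1*33434) + 39*√41) = √((-29174 - 33434) + 39*√41) = √(-62608 + 39*√41)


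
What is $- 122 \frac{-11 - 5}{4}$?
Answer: $488$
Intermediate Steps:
$- 122 \frac{-11 - 5}{4} = - 122 \cdot \frac{1}{4} \left(-16\right) = \left(-122\right) \left(-4\right) = 488$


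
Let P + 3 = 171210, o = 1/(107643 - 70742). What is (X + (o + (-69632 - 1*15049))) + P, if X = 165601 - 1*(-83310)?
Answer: 12377960738/36901 ≈ 3.3544e+5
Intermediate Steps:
o = 1/36901 ≈ 2.7100e-5
P = 171207 (P = -3 + 171210 = 171207)
X = 248911 (X = 165601 + 83310 = 248911)
(X + (o + (-69632 - 1*15049))) + P = (248911 + (1/36901 + (-69632 - 1*15049))) + 171207 = (248911 + (1/36901 + (-69632 - 15049))) + 171207 = (248911 + (1/36901 - 84681)) + 171207 = (248911 - 3124813580/36901) + 171207 = 6060251231/36901 + 171207 = 12377960738/36901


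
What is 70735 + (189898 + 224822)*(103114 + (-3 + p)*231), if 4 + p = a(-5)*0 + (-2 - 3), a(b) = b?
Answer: 41613904975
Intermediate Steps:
p = -9 (p = -4 + (-5*0 + (-2 - 3)) = -4 + (0 - 5) = -4 - 5 = -9)
70735 + (189898 + 224822)*(103114 + (-3 + p)*231) = 70735 + (189898 + 224822)*(103114 + (-3 - 9)*231) = 70735 + 414720*(103114 - 12*231) = 70735 + 414720*(103114 - 2772) = 70735 + 414720*100342 = 70735 + 41613834240 = 41613904975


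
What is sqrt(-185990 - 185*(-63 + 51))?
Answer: I*sqrt(183770) ≈ 428.68*I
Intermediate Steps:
sqrt(-185990 - 185*(-63 + 51)) = sqrt(-185990 - 185*(-12)) = sqrt(-185990 + 2220) = sqrt(-183770) = I*sqrt(183770)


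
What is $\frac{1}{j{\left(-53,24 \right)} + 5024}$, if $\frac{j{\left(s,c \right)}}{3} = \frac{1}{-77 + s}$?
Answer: $\frac{130}{653117} \approx 0.00019905$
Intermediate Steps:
$j{\left(s,c \right)} = \frac{3}{-77 + s}$
$\frac{1}{j{\left(-53,24 \right)} + 5024} = \frac{1}{\frac{3}{-77 - 53} + 5024} = \frac{1}{\frac{3}{-130} + 5024} = \frac{1}{3 \left(- \frac{1}{130}\right) + 5024} = \frac{1}{- \frac{3}{130} + 5024} = \frac{1}{\frac{653117}{130}} = \frac{130}{653117}$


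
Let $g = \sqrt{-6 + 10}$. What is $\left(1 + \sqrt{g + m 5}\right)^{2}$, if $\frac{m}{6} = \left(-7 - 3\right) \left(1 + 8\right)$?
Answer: $\left(1 + i \sqrt{2698}\right)^{2} \approx -2697.0 + 103.88 i$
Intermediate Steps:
$m = -540$ ($m = 6 \left(-7 - 3\right) \left(1 + 8\right) = 6 \left(\left(-10\right) 9\right) = 6 \left(-90\right) = -540$)
$g = 2$ ($g = \sqrt{4} = 2$)
$\left(1 + \sqrt{g + m 5}\right)^{2} = \left(1 + \sqrt{2 - 2700}\right)^{2} = \left(1 + \sqrt{-2698}\right)^{2} = \left(1 + i \sqrt{2698}\right)^{2}$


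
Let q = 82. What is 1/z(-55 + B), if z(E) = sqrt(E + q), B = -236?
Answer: -I*sqrt(209)/209 ≈ -0.069171*I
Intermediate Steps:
z(E) = sqrt(82 + E) (z(E) = sqrt(E + 82) = sqrt(82 + E))
1/z(-55 + B) = 1/(sqrt(82 + (-55 - 236))) = 1/(sqrt(82 - 291)) = 1/(sqrt(-209)) = 1/(I*sqrt(209)) = -I*sqrt(209)/209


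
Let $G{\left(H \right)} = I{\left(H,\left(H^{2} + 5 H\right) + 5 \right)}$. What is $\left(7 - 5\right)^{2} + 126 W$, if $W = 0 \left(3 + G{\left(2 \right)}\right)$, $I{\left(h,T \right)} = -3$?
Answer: $4$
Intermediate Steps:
$G{\left(H \right)} = -3$
$W = 0$ ($W = 0 \left(3 - 3\right) = 0 \cdot 0 = 0$)
$\left(7 - 5\right)^{2} + 126 W = \left(7 - 5\right)^{2} + 126 \cdot 0 = 2^{2} + 0 = 4 + 0 = 4$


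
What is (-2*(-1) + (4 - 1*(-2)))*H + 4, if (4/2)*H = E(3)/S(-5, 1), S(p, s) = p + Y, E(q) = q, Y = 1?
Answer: 1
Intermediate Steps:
S(p, s) = 1 + p (S(p, s) = p + 1 = 1 + p)
H = -3/8 (H = (3/(1 - 5))/2 = (3/(-4))/2 = (3*(-1/4))/2 = (1/2)*(-3/4) = -3/8 ≈ -0.37500)
(-2*(-1) + (4 - 1*(-2)))*H + 4 = (-2*(-1) + (4 - 1*(-2)))*(-3/8) + 4 = (2 + (4 + 2))*(-3/8) + 4 = (2 + 6)*(-3/8) + 4 = 8*(-3/8) + 4 = -3 + 4 = 1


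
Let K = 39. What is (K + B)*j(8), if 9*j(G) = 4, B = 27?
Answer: 88/3 ≈ 29.333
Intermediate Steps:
j(G) = 4/9 (j(G) = (⅑)*4 = 4/9)
(K + B)*j(8) = (39 + 27)*(4/9) = 66*(4/9) = 88/3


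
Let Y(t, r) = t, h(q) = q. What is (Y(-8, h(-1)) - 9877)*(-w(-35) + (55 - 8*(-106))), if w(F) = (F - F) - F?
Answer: -8580180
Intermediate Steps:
w(F) = -F (w(F) = 0 - F = -F)
(Y(-8, h(-1)) - 9877)*(-w(-35) + (55 - 8*(-106))) = (-8 - 9877)*(-(-1)*(-35) + (55 - 8*(-106))) = -9885*(-1*35 + (55 + 848)) = -9885*(-35 + 903) = -9885*868 = -8580180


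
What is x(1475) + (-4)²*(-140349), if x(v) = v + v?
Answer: -2242634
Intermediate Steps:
x(v) = 2*v
x(1475) + (-4)²*(-140349) = 2*1475 + (-4)²*(-140349) = 2950 + 16*(-140349) = 2950 - 2245584 = -2242634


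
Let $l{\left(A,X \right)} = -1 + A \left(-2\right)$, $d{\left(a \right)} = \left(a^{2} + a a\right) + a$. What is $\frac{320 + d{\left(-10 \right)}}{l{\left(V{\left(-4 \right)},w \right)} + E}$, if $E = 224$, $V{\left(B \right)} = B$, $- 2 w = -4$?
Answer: $\frac{170}{77} \approx 2.2078$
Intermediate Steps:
$w = 2$ ($w = \left(- \frac{1}{2}\right) \left(-4\right) = 2$)
$d{\left(a \right)} = a + 2 a^{2}$ ($d{\left(a \right)} = \left(a^{2} + a^{2}\right) + a = 2 a^{2} + a = a + 2 a^{2}$)
$l{\left(A,X \right)} = -1 - 2 A$
$\frac{320 + d{\left(-10 \right)}}{l{\left(V{\left(-4 \right)},w \right)} + E} = \frac{320 - 10 \left(1 + 2 \left(-10\right)\right)}{\left(-1 - -8\right) + 224} = \frac{320 - 10 \left(1 - 20\right)}{\left(-1 + 8\right) + 224} = \frac{320 - -190}{7 + 224} = \frac{320 + 190}{231} = 510 \cdot \frac{1}{231} = \frac{170}{77}$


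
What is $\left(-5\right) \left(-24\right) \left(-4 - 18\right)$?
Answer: $-2640$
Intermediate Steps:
$\left(-5\right) \left(-24\right) \left(-4 - 18\right) = 120 \left(-4 - 18\right) = 120 \left(-22\right) = -2640$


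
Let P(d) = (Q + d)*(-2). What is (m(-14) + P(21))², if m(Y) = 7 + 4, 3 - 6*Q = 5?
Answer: 8281/9 ≈ 920.11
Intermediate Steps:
Q = -⅓ (Q = ½ - ⅙*5 = ½ - ⅚ = -⅓ ≈ -0.33333)
P(d) = ⅔ - 2*d (P(d) = (-⅓ + d)*(-2) = ⅔ - 2*d)
m(Y) = 11
(m(-14) + P(21))² = (11 + (⅔ - 2*21))² = (11 + (⅔ - 42))² = (11 - 124/3)² = (-91/3)² = 8281/9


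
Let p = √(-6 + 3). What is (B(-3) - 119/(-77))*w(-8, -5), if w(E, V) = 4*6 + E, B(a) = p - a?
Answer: 800/11 + 16*I*√3 ≈ 72.727 + 27.713*I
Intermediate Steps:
p = I*√3 (p = √(-3) = I*√3 ≈ 1.732*I)
B(a) = -a + I*√3 (B(a) = I*√3 - a = -a + I*√3)
w(E, V) = 24 + E
(B(-3) - 119/(-77))*w(-8, -5) = ((-1*(-3) + I*√3) - 119/(-77))*(24 - 8) = ((3 + I*√3) - 119*(-1/77))*16 = ((3 + I*√3) + 17/11)*16 = (50/11 + I*√3)*16 = 800/11 + 16*I*√3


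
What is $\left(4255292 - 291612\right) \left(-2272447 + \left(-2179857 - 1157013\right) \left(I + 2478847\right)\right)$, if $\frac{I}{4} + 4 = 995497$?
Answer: $-85452641669706755360$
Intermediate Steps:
$I = 3981972$ ($I = -16 + 4 \cdot 995497 = -16 + 3981988 = 3981972$)
$\left(4255292 - 291612\right) \left(-2272447 + \left(-2179857 - 1157013\right) \left(I + 2478847\right)\right) = \left(4255292 - 291612\right) \left(-2272447 + \left(-2179857 - 1157013\right) \left(3981972 + 2478847\right)\right) = 3963680 \left(-2272447 - 21558913096530\right) = 3963680 \left(-21558915368977\right) = -85452641669706755360$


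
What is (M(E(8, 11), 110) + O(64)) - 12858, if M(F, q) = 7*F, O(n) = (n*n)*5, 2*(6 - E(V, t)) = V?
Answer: 7636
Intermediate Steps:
E(V, t) = 6 - V/2
O(n) = 5*n² (O(n) = n²*5 = 5*n²)
(M(E(8, 11), 110) + O(64)) - 12858 = (7*(6 - ½*8) + 5*64²) - 12858 = (7*(6 - 4) + 5*4096) - 12858 = (7*2 + 20480) - 12858 = (14 + 20480) - 12858 = 20494 - 12858 = 7636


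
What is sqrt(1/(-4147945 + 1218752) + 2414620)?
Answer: sqrt(20717854024243531187)/2929193 ≈ 1553.9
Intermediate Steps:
sqrt(1/(-4147945 + 1218752) + 2414620) = sqrt(1/(-2929193) + 2414620) = sqrt(-1/2929193 + 2414620) = sqrt(7072888001659/2929193) = sqrt(20717854024243531187)/2929193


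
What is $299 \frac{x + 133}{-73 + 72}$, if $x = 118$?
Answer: $-75049$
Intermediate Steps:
$299 \frac{x + 133}{-73 + 72} = 299 \frac{118 + 133}{-73 + 72} = 299 \frac{251}{-1} = 299 \cdot 251 \left(-1\right) = 299 \left(-251\right) = -75049$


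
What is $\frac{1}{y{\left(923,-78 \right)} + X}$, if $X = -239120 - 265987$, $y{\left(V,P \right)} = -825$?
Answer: $- \frac{1}{505932} \approx -1.9766 \cdot 10^{-6}$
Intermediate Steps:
$X = -505107$
$\frac{1}{y{\left(923,-78 \right)} + X} = \frac{1}{-825 - 505107} = \frac{1}{-505932} = - \frac{1}{505932}$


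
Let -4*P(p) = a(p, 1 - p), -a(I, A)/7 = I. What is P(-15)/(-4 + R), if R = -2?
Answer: 35/8 ≈ 4.3750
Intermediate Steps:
a(I, A) = -7*I
P(p) = 7*p/4 (P(p) = -(-7)*p/4 = 7*p/4)
P(-15)/(-4 + R) = ((7/4)*(-15))/(-4 - 2) = -105/4/(-6) = -105/4*(-⅙) = 35/8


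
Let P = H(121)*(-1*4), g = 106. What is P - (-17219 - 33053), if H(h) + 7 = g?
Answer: 49876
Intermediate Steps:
H(h) = 99 (H(h) = -7 + 106 = 99)
P = -396 (P = 99*(-1*4) = 99*(-4) = -396)
P - (-17219 - 33053) = -396 - (-17219 - 33053) = -396 - 1*(-50272) = -396 + 50272 = 49876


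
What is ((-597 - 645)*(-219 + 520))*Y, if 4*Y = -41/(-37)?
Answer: -7663761/74 ≈ -1.0356e+5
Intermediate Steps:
Y = 41/148 (Y = (-41/(-37))/4 = (-41*(-1/37))/4 = (¼)*(41/37) = 41/148 ≈ 0.27703)
((-597 - 645)*(-219 + 520))*Y = ((-597 - 645)*(-219 + 520))*(41/148) = -1242*301*(41/148) = -373842*41/148 = -7663761/74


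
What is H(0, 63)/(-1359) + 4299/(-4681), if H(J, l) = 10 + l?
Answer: -40954/42129 ≈ -0.97211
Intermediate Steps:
H(0, 63)/(-1359) + 4299/(-4681) = (10 + 63)/(-1359) + 4299/(-4681) = 73*(-1/1359) + 4299*(-1/4681) = -73/1359 - 4299/4681 = -40954/42129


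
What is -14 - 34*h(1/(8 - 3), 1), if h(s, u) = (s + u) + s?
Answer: -308/5 ≈ -61.600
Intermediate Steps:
h(s, u) = u + 2*s
-14 - 34*h(1/(8 - 3), 1) = -14 - 34*(1 + 2/(8 - 3)) = -14 - 34*(1 + 2/5) = -14 - 34*(1 + 2*(⅕)) = -14 - 34*(1 + ⅖) = -14 - 34*7/5 = -14 - 238/5 = -308/5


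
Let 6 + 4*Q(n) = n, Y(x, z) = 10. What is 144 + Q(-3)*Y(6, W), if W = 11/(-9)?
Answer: 243/2 ≈ 121.50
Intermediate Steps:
W = -11/9 (W = 11*(-1/9) = -11/9 ≈ -1.2222)
Q(n) = -3/2 + n/4
144 + Q(-3)*Y(6, W) = 144 + (-3/2 + (1/4)*(-3))*10 = 144 + (-3/2 - 3/4)*10 = 144 - 9/4*10 = 144 - 45/2 = 243/2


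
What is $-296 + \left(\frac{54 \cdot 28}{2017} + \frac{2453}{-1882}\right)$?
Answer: $- \frac{1125716341}{3795994} \approx -296.55$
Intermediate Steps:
$-296 + \left(\frac{54 \cdot 28}{2017} + \frac{2453}{-1882}\right) = -296 + \left(1512 \cdot \frac{1}{2017} + 2453 \left(- \frac{1}{1882}\right)\right) = -296 + \left(\frac{1512}{2017} - \frac{2453}{1882}\right) = -296 - \frac{2102117}{3795994} = - \frac{1125716341}{3795994}$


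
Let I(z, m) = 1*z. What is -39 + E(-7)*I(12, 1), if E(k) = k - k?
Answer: -39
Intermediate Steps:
I(z, m) = z
E(k) = 0
-39 + E(-7)*I(12, 1) = -39 + 0*12 = -39 + 0 = -39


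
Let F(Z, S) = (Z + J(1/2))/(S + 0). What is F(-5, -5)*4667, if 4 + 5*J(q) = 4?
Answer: 4667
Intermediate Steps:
J(q) = 0 (J(q) = -⅘ + (⅕)*4 = -⅘ + ⅘ = 0)
F(Z, S) = Z/S (F(Z, S) = (Z + 0)/(S + 0) = Z/S)
F(-5, -5)*4667 = -5/(-5)*4667 = -5*(-⅕)*4667 = 1*4667 = 4667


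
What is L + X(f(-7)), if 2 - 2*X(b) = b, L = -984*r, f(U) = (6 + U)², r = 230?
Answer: -452639/2 ≈ -2.2632e+5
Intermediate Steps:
L = -226320 (L = -984*230 = -226320)
X(b) = 1 - b/2
L + X(f(-7)) = -226320 + (1 - (6 - 7)²/2) = -226320 + (1 - ½*(-1)²) = -226320 + (1 - ½*1) = -226320 + (1 - ½) = -226320 + ½ = -452639/2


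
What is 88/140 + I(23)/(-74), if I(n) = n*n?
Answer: -16887/2590 ≈ -6.5201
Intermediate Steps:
I(n) = n²
88/140 + I(23)/(-74) = 88/140 + 23²/(-74) = 88*(1/140) + 529*(-1/74) = 22/35 - 529/74 = -16887/2590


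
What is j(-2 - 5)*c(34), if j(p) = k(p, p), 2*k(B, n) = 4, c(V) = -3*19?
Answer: -114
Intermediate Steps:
c(V) = -57
k(B, n) = 2 (k(B, n) = (½)*4 = 2)
j(p) = 2
j(-2 - 5)*c(34) = 2*(-57) = -114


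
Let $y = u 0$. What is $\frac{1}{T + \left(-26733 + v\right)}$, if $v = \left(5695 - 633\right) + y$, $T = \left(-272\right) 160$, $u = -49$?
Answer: $- \frac{1}{65191} \approx -1.534 \cdot 10^{-5}$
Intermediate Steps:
$y = 0$ ($y = \left(-49\right) 0 = 0$)
$T = -43520$
$v = 5062$ ($v = \left(5695 - 633\right) + 0 = 5062 + 0 = 5062$)
$\frac{1}{T + \left(-26733 + v\right)} = \frac{1}{-43520 + \left(-26733 + 5062\right)} = \frac{1}{-43520 - 21671} = \frac{1}{-65191} = - \frac{1}{65191}$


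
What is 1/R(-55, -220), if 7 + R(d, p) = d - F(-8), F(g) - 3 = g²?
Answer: -1/129 ≈ -0.0077519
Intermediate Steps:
F(g) = 3 + g²
R(d, p) = -74 + d (R(d, p) = -7 + (d - (3 + (-8)²)) = -7 + (d - (3 + 64)) = -7 + (d - 1*67) = -7 + (d - 67) = -7 + (-67 + d) = -74 + d)
1/R(-55, -220) = 1/(-74 - 55) = 1/(-129) = -1/129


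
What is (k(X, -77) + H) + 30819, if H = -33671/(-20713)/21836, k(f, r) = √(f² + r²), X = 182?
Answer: 1267190620033/41117188 + 7*√797 ≈ 31017.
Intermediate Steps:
H = 3061/41117188 (H = -33671*(-1/20713)*(1/21836) = (3061/1883)*(1/21836) = 3061/41117188 ≈ 7.4446e-5)
(k(X, -77) + H) + 30819 = (√(182² + (-77)²) + 3061/41117188) + 30819 = (√(33124 + 5929) + 3061/41117188) + 30819 = (√39053 + 3061/41117188) + 30819 = (7*√797 + 3061/41117188) + 30819 = (3061/41117188 + 7*√797) + 30819 = 1267190620033/41117188 + 7*√797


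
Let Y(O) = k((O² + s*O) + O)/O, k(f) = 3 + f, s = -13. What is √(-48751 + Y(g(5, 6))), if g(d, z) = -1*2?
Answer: 3*I*√21674/2 ≈ 220.83*I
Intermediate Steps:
g(d, z) = -2
Y(O) = (3 + O² - 12*O)/O (Y(O) = (3 + ((O² - 13*O) + O))/O = (3 + (O² - 12*O))/O = (3 + O² - 12*O)/O)
√(-48751 + Y(g(5, 6))) = √(-48751 + (-12 - 2 + 3/(-2))) = √(-48751 + (-12 - 2 + 3*(-½))) = √(-48751 + (-12 - 2 - 3/2)) = √(-48751 - 31/2) = √(-97533/2) = 3*I*√21674/2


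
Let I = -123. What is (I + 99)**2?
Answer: 576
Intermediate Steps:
(I + 99)**2 = (-123 + 99)**2 = (-24)**2 = 576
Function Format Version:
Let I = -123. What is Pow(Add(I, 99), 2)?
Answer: 576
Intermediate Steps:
Pow(Add(I, 99), 2) = Pow(Add(-123, 99), 2) = Pow(-24, 2) = 576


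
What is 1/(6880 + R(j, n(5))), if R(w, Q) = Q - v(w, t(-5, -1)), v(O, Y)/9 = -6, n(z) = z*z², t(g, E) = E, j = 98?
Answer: 1/7059 ≈ 0.00014166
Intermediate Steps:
n(z) = z³
v(O, Y) = -54 (v(O, Y) = 9*(-6) = -54)
R(w, Q) = 54 + Q (R(w, Q) = Q - 1*(-54) = Q + 54 = 54 + Q)
1/(6880 + R(j, n(5))) = 1/(6880 + (54 + 5³)) = 1/(6880 + (54 + 125)) = 1/(6880 + 179) = 1/7059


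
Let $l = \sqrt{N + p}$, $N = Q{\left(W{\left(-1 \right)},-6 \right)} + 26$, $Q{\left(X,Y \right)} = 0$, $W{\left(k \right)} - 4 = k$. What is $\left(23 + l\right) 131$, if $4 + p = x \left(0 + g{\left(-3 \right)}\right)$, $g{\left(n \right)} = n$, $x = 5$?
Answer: $3013 + 131 \sqrt{7} \approx 3359.6$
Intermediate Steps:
$W{\left(k \right)} = 4 + k$
$p = -19$ ($p = -4 + 5 \left(0 - 3\right) = -4 + 5 \left(-3\right) = -4 - 15 = -19$)
$N = 26$ ($N = 0 + 26 = 26$)
$l = \sqrt{7}$ ($l = \sqrt{26 - 19} = \sqrt{7} \approx 2.6458$)
$\left(23 + l\right) 131 = \left(23 + \sqrt{7}\right) 131 = 3013 + 131 \sqrt{7}$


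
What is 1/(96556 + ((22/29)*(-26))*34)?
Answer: 29/2780676 ≈ 1.0429e-5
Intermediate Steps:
1/(96556 + ((22/29)*(-26))*34) = 1/(96556 - 572/29*34) = 1/(96556 - 19448/29) = 1/(2780676/29) = 29/2780676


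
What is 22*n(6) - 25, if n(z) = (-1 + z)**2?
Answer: 525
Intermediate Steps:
22*n(6) - 25 = 22*(-1 + 6)**2 - 25 = 22*5**2 - 25 = 22*25 - 25 = 550 - 25 = 525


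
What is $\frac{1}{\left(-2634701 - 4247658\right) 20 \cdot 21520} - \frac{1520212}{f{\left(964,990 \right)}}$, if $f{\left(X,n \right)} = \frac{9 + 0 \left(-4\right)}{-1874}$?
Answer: $\frac{8438851182971013516791}{26659505822400} \approx 3.1654 \cdot 10^{8}$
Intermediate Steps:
$f{\left(X,n \right)} = - \frac{9}{1874}$ ($f{\left(X,n \right)} = \left(9 + 0\right) \left(- \frac{1}{1874}\right) = 9 \left(- \frac{1}{1874}\right) = - \frac{9}{1874}$)
$\frac{1}{\left(-2634701 - 4247658\right) 20 \cdot 21520} - \frac{1520212}{f{\left(964,990 \right)}} = \frac{1}{\left(-2634701 - 4247658\right) 20 \cdot 21520} - \frac{1520212}{- \frac{9}{1874}} = \frac{1}{\left(-2634701 - 4247658\right) 430400} - - \frac{2848877288}{9} = \frac{1}{-6882359} \cdot \frac{1}{430400} + \frac{2848877288}{9} = \left(- \frac{1}{6882359}\right) \frac{1}{430400} + \frac{2848877288}{9} = - \frac{1}{2962167313600} + \frac{2848877288}{9} = \frac{8438851182971013516791}{26659505822400}$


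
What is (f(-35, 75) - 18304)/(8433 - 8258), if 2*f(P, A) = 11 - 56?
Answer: -36653/350 ≈ -104.72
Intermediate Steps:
f(P, A) = -45/2 (f(P, A) = (11 - 56)/2 = (½)*(-45) = -45/2)
(f(-35, 75) - 18304)/(8433 - 8258) = (-45/2 - 18304)/(8433 - 8258) = -36653/2/175 = -36653/2*1/175 = -36653/350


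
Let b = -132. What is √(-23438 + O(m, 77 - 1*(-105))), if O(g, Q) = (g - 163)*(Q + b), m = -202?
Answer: 6*I*√1158 ≈ 204.18*I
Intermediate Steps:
O(g, Q) = (-163 + g)*(-132 + Q) (O(g, Q) = (g - 163)*(Q - 132) = (-163 + g)*(-132 + Q))
√(-23438 + O(m, 77 - 1*(-105))) = √(-23438 + (21516 - 163*(77 - 1*(-105)) - 132*(-202) + (77 - 1*(-105))*(-202))) = √(-23438 + (21516 - 163*(77 + 105) + 26664 + (77 + 105)*(-202))) = √(-23438 + (21516 - 163*182 + 26664 + 182*(-202))) = √(-23438 + (21516 - 29666 + 26664 - 36764)) = √(-23438 - 18250) = √(-41688) = 6*I*√1158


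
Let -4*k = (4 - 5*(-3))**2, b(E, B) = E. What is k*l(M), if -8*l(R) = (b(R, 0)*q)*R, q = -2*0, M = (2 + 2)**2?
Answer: 0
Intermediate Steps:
M = 16 (M = 4**2 = 16)
q = 0
l(R) = 0 (l(R) = -R*0*R/8 = -0*R = -1/8*0 = 0)
k = -361/4 (k = -(4 - 5*(-3))**2/4 = -(4 + 15)**2/4 = -1/4*19**2 = -1/4*361 = -361/4 ≈ -90.250)
k*l(M) = -361/4*0 = 0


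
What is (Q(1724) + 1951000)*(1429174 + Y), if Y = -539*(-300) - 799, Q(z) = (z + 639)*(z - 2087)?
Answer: 1738319282325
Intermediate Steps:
Q(z) = (-2087 + z)*(639 + z) (Q(z) = (639 + z)*(-2087 + z) = (-2087 + z)*(639 + z))
Y = 160901 (Y = 161700 - 799 = 160901)
(Q(1724) + 1951000)*(1429174 + Y) = ((-1333593 + 1724**2 - 1448*1724) + 1951000)*(1429174 + 160901) = ((-1333593 + 2972176 - 2496352) + 1951000)*1590075 = (-857769 + 1951000)*1590075 = 1093231*1590075 = 1738319282325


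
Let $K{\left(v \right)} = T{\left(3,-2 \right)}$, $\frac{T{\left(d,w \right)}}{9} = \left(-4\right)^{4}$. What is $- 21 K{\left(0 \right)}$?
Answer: $-48384$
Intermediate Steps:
$T{\left(d,w \right)} = 2304$ ($T{\left(d,w \right)} = 9 \left(-4\right)^{4} = 9 \cdot 256 = 2304$)
$K{\left(v \right)} = 2304$
$- 21 K{\left(0 \right)} = \left(-21\right) 2304 = -48384$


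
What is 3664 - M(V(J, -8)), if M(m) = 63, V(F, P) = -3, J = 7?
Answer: 3601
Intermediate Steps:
3664 - M(V(J, -8)) = 3664 - 1*63 = 3664 - 63 = 3601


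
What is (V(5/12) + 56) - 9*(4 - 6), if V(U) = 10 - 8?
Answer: 76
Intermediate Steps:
V(U) = 2
(V(5/12) + 56) - 9*(4 - 6) = (2 + 56) - 9*(4 - 6) = 58 - 9*(-2) = 58 + 18 = 76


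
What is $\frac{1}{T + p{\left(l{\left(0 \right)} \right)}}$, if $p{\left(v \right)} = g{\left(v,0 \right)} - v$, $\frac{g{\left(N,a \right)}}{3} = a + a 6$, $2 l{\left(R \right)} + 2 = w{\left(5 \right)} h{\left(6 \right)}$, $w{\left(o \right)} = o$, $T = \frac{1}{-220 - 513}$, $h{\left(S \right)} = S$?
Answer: $- \frac{733}{10263} \approx -0.071422$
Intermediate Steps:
$T = - \frac{1}{733}$ ($T = \frac{1}{-733} = - \frac{1}{733} \approx -0.0013643$)
$l{\left(R \right)} = 14$ ($l{\left(R \right)} = -1 + \frac{5 \cdot 6}{2} = -1 + \frac{1}{2} \cdot 30 = -1 + 15 = 14$)
$g{\left(N,a \right)} = 21 a$ ($g{\left(N,a \right)} = 3 \left(a + a 6\right) = 3 \left(a + 6 a\right) = 3 \cdot 7 a = 21 a$)
$p{\left(v \right)} = - v$ ($p{\left(v \right)} = 21 \cdot 0 - v = 0 - v = - v$)
$\frac{1}{T + p{\left(l{\left(0 \right)} \right)}} = \frac{1}{- \frac{1}{733} - 14} = \frac{1}{- \frac{10263}{733}} = - \frac{733}{10263}$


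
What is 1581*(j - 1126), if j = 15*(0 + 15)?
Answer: -1424481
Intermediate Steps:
j = 225 (j = 15*15 = 225)
1581*(j - 1126) = 1581*(225 - 1126) = 1581*(-901) = -1424481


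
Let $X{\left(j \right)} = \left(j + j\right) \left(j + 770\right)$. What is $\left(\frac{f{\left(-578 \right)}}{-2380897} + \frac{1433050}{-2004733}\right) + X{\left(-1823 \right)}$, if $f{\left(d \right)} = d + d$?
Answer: $\frac{18324920612854313736}{4773062785501} \approx 3.8392 \cdot 10^{6}$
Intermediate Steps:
$f{\left(d \right)} = 2 d$
$X{\left(j \right)} = 2 j \left(770 + j\right)$
$\left(\frac{f{\left(-578 \right)}}{-2380897} + \frac{1433050}{-2004733}\right) + X{\left(-1823 \right)} = \left(\frac{2 \left(-578\right)}{-2380897} + \frac{1433050}{-2004733}\right) + 2 \left(-1823\right) \left(770 - 1823\right) = \left(\left(-1156\right) \left(- \frac{1}{2380897}\right) + 1433050 \left(- \frac{1}{2004733}\right)\right) + 2 \left(-1823\right) \left(-1053\right) = \left(\frac{1156}{2380897} - \frac{1433050}{2004733}\right) + 3839238 = - \frac{3409626974502}{4773062785501} + 3839238 = \frac{18324920612854313736}{4773062785501}$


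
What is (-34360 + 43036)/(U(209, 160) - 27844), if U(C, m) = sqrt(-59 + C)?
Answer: -120787272/387644093 - 21690*sqrt(6)/387644093 ≈ -0.31173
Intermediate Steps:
(-34360 + 43036)/(U(209, 160) - 27844) = (-34360 + 43036)/(sqrt(-59 + 209) - 27844) = 8676/(sqrt(150) - 27844) = 8676/(5*sqrt(6) - 27844) = 8676/(-27844 + 5*sqrt(6))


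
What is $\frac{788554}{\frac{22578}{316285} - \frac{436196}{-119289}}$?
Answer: $\frac{875047272931065}{4136928203} \approx 2.1152 \cdot 10^{5}$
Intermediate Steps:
$\frac{788554}{\frac{22578}{316285} - \frac{436196}{-119289}} = \frac{788554}{22578 \cdot \frac{1}{316285} - - \frac{436196}{119289}} = \frac{788554}{\frac{22578}{316285} + \frac{436196}{119289}} = \frac{788554}{\frac{8273856406}{2219371845}} = 788554 \cdot \frac{2219371845}{8273856406} = \frac{875047272931065}{4136928203}$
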